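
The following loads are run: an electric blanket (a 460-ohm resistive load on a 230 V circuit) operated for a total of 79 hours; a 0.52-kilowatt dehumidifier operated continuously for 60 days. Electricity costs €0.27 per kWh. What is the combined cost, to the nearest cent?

€204.63

electric blanket: Power = V²/R = 230²/460 = 115 W = 0.115 kW
electric blanket: 0.115 kW × 79 h = 9.085 kWh
dehumidifier: Runtime = 24 h × 60 = 1440 h
dehumidifier: 0.52 kW × 1440 h = 748.8 kWh
Total energy = 757.885 kWh
Cost = 757.885 × €0.27 = €204.63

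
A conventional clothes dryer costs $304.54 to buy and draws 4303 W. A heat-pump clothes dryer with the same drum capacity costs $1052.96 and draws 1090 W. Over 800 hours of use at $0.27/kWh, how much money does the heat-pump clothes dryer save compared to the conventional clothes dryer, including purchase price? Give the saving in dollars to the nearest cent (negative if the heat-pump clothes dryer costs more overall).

-$54.41

conventional clothes dryer: $304.54 + (4303/1000) kW × 800 h × $0.27 = $304.54 + $929.448 = $1233.988
heat-pump clothes dryer: $1052.96 + (1090/1000) kW × 800 h × $0.27 = $1052.96 + $235.44 = $1288.4
Saving = $1233.988 − $1288.4 = −$54.412 → -$54.41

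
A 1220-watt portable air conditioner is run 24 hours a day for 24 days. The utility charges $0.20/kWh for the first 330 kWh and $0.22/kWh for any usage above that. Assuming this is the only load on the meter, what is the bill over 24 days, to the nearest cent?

$148.00

Runtime = 24 h × 24 = 576 h
Energy = 1.22 kW × 576 h = 702.72 kWh
Tier 1 (0–330 kWh): 330 × $0.20 = $66
Above 330 kWh: 372.72 × $0.22 = $81.9984
Bill = $148.00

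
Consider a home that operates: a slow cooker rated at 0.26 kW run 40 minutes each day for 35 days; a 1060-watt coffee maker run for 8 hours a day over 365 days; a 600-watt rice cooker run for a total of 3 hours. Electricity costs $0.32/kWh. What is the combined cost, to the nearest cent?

$992.98

slow cooker: Runtime = 40 min × 35 = 1400 min = 23.333333… h
slow cooker: 0.26 kW × 23.333333… h = 6.066666… kWh
coffee maker: Runtime = 8 h/day × 365 days = 2920 h
coffee maker: 1.06 kW × 2920 h = 3095.2 kWh
rice cooker: 0.6 kW × 3 h = 1.8 kWh
Total energy = 3103.066666… kWh
Cost = 3103.066666… × $0.32 = $992.98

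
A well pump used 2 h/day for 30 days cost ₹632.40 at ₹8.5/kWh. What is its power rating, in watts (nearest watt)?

1240 W

Energy = ₹632.40 ÷ ₹8.5/kWh = 74.4 kWh
Runtime = 2 h/day × 30 days = 60 h
Power = 74.4 kWh ÷ 60 h = 1.24 kW = 1240 W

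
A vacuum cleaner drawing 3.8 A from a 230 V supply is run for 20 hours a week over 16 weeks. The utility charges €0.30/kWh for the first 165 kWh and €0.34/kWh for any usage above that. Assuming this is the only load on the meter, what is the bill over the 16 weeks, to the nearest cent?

€88.49

Power = 3.8 A × 230 V = 874 W = 0.874 kW
Runtime = 20 h/week × 16 weeks = 320 h
Energy = 0.874 kW × 320 h = 279.68 kWh
Tier 1 (0–165 kWh): 165 × €0.30 = €49.5
Above 165 kWh: 114.68 × €0.34 = €38.9912
Bill = €88.49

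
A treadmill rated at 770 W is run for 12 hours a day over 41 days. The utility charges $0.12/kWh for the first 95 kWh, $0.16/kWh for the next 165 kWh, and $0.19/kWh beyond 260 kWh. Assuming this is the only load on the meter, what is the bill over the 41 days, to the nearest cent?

Runtime = 12 h/day × 41 days = 492 h
Energy = 0.77 kW × 492 h = 378.84 kWh
Tier 1 (0–95 kWh): 95 × $0.12 = $11.4
Tier 2 (95–260 kWh): 165 × $0.16 = $26.4
Above 260 kWh: 118.84 × $0.19 = $22.5796
Bill = $60.38

$60.38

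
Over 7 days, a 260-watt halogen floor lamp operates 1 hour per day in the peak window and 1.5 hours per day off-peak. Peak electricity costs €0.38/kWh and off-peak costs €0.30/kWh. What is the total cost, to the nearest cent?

€1.51

Peak energy = 0.26 kW × 1 h × 7 = 1.82 kWh
Off-peak energy = 0.26 kW × 1.5 h × 7 = 2.73 kWh
Cost = 1.82 × €0.38 + 2.73 × €0.30 = €0.6916 + €0.819 = €1.51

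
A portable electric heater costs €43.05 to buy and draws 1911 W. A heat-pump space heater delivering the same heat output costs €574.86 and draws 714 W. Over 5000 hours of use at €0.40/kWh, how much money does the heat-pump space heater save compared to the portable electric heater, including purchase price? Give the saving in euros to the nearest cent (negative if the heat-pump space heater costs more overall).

€1862.19

portable electric heater: €43.05 + (1911/1000) kW × 5000 h × €0.40 = €43.05 + €3822 = €3865.05
heat-pump space heater: €574.86 + (714/1000) kW × 5000 h × €0.40 = €574.86 + €1428 = €2002.86
Saving = €3865.05 − €2002.86 = €1862.19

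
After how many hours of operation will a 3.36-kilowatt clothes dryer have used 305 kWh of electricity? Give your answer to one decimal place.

Hours = 305 kWh ÷ 3.36 kW = 90.8 h

90.8 h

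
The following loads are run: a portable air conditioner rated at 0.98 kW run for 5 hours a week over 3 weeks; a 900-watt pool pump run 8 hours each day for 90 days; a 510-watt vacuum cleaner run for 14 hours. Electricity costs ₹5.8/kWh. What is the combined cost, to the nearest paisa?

₹3885.07

portable air conditioner: Runtime = 5 h/week × 3 weeks = 15 h
portable air conditioner: 0.98 kW × 15 h = 14.7 kWh
pool pump: Runtime = 8 h/day × 90 days = 720 h
pool pump: 0.9 kW × 720 h = 648 kWh
vacuum cleaner: 0.51 kW × 14 h = 7.14 kWh
Total energy = 669.84 kWh
Cost = 669.84 × ₹5.8 = ₹3885.07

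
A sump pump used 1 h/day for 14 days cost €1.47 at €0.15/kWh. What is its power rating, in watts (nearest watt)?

Energy = €1.47 ÷ €0.15/kWh = 9.8 kWh
Runtime = 1 h/day × 14 days = 14 h
Power = 9.8 kWh ÷ 14 h = 0.7 kW = 700 W

700 W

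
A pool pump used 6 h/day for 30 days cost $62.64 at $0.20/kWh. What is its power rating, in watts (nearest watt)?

1740 W

Energy = $62.64 ÷ $0.20/kWh = 313.2 kWh
Runtime = 6 h/day × 30 days = 180 h
Power = 313.2 kWh ÷ 180 h = 1.74 kW = 1740 W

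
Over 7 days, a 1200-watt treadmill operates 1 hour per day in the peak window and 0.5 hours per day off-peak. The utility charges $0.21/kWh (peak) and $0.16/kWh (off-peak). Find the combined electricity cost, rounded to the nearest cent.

$2.44

Peak energy = 1.2 kW × 1 h × 7 = 8.4 kWh
Off-peak energy = 1.2 kW × 0.5 h × 7 = 4.2 kWh
Cost = 8.4 × $0.21 + 4.2 × $0.16 = $1.764 + $0.672 = $2.44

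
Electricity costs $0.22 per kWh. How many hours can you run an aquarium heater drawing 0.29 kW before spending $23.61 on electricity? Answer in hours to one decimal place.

Energy available = $23.61 ÷ $0.22/kWh = 107.3182 kWh
Hours = 107.3182 kWh ÷ 0.29 kW = 370.1 h

370.1 h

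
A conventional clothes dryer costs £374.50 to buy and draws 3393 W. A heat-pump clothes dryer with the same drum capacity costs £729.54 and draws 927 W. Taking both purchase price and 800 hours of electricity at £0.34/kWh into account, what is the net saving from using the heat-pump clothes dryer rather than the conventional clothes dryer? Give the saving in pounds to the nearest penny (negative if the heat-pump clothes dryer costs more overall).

£315.71

conventional clothes dryer: £374.50 + (3393/1000) kW × 800 h × £0.34 = £374.50 + £922.896 = £1297.396
heat-pump clothes dryer: £729.54 + (927/1000) kW × 800 h × £0.34 = £729.54 + £252.144 = £981.684
Saving = £1297.396 − £981.684 = £315.712 → £315.71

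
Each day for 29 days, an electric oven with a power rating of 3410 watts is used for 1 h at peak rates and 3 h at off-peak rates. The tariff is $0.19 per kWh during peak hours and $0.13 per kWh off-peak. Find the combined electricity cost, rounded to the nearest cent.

Peak energy = 3.41 kW × 1 h × 29 = 98.89 kWh
Off-peak energy = 3.41 kW × 3 h × 29 = 296.67 kWh
Cost = 98.89 × $0.19 + 296.67 × $0.13 = $18.7891 + $38.5671 = $57.36

$57.36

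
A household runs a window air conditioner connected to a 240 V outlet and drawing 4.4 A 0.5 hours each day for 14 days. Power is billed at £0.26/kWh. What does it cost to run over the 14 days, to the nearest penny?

Power = 4.4 A × 240 V = 1056 W = 1.056 kW
Runtime = 0.5 h/day × 14 days = 7 h
Energy = 1.056 kW × 7 h = 7.392 kWh
Cost = 7.392 kWh × £0.26/kWh = £1.92

£1.92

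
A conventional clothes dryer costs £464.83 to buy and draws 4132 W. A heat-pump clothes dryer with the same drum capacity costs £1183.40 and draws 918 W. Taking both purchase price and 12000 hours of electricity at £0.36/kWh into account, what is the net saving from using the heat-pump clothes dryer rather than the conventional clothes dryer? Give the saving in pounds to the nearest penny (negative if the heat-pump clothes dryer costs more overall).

£13165.91

conventional clothes dryer: £464.83 + (4132/1000) kW × 12000 h × £0.36 = £464.83 + £17850.24 = £18315.07
heat-pump clothes dryer: £1183.40 + (918/1000) kW × 12000 h × £0.36 = £1183.40 + £3965.76 = £5149.16
Saving = £18315.07 − £5149.16 = £13165.91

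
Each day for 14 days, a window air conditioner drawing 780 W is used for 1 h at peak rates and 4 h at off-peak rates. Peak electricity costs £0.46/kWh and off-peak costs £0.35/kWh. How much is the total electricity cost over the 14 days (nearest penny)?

£20.31

Peak energy = 0.78 kW × 1 h × 14 = 10.92 kWh
Off-peak energy = 0.78 kW × 4 h × 14 = 43.68 kWh
Cost = 10.92 × £0.46 + 43.68 × £0.35 = £5.0232 + £15.288 = £20.31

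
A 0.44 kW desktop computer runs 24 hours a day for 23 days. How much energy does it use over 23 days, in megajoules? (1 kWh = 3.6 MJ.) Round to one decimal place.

Runtime = 24 h × 23 = 552 h
Energy = 0.44 kW × 552 h = 242.88 kWh
= 242.88 × 3.6 MJ = 874.4 MJ

874.4 MJ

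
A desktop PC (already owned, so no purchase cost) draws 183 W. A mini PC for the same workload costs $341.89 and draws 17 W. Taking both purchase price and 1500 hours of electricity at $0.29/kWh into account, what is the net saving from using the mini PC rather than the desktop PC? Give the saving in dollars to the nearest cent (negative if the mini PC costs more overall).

-$269.68

desktop PC: $0.00 + (183/1000) kW × 1500 h × $0.29 = $0.00 + $79.605 = $79.605
mini PC: $341.89 + (17/1000) kW × 1500 h × $0.29 = $341.89 + $7.395 = $349.285
Saving = $79.605 − $349.285 = −$269.68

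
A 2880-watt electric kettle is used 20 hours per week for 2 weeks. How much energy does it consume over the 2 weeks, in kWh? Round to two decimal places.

Runtime = 20 h/week × 2 weeks = 40 h
Energy = 2.88 kW × 40 h = 115.2 kWh

115.20 kWh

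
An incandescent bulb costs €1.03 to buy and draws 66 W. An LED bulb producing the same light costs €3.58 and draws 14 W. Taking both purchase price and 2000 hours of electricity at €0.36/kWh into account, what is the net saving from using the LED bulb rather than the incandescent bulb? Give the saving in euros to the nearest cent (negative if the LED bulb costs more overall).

incandescent bulb: €1.03 + (66/1000) kW × 2000 h × €0.36 = €1.03 + €47.52 = €48.55
LED bulb: €3.58 + (14/1000) kW × 2000 h × €0.36 = €3.58 + €10.08 = €13.66
Saving = €48.55 − €13.66 = €34.89

€34.89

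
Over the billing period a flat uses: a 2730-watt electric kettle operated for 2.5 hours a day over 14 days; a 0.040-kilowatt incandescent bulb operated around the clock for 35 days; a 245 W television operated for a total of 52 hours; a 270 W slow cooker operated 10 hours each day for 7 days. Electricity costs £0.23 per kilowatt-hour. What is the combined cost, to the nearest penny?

electric kettle: Runtime = 2.5 h/day × 14 days = 35 h
electric kettle: 2.73 kW × 35 h = 95.55 kWh
incandescent bulb: Runtime = 24 h × 35 = 840 h
incandescent bulb: 0.04 kW × 840 h = 33.6 kWh
television: 0.245 kW × 52 h = 12.74 kWh
slow cooker: Runtime = 10 h/day × 7 days = 70 h
slow cooker: 0.27 kW × 70 h = 18.9 kWh
Total energy = 160.79 kWh
Cost = 160.79 × £0.23 = £36.98

£36.98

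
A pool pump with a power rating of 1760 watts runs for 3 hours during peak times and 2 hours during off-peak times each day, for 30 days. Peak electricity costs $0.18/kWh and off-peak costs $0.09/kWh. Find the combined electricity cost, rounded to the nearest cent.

Peak energy = 1.76 kW × 3 h × 30 = 158.4 kWh
Off-peak energy = 1.76 kW × 2 h × 30 = 105.6 kWh
Cost = 158.4 × $0.18 + 105.6 × $0.09 = $28.512 + $9.504 = $38.02

$38.02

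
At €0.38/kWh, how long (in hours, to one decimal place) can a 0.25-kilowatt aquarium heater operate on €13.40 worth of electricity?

141.1 h

Energy available = €13.40 ÷ €0.38/kWh = 35.2632 kWh
Hours = 35.2632 kWh ÷ 0.25 kW = 141.1 h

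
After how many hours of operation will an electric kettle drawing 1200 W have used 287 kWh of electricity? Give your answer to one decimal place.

Hours = 287 kWh ÷ 1.2 kW = 239.2 h

239.2 h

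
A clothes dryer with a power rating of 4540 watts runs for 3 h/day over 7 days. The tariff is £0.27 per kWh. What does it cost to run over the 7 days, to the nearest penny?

Runtime = 3 h/day × 7 days = 21 h
Energy = 4.54 kW × 21 h = 95.34 kWh
Cost = 95.34 kWh × £0.27/kWh = £25.74

£25.74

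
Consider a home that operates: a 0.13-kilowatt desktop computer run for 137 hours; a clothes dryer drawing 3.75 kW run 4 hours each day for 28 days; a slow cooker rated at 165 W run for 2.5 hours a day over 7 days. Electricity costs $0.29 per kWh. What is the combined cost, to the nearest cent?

$127.80

desktop computer: 0.13 kW × 137 h = 17.81 kWh
clothes dryer: Runtime = 4 h/day × 28 days = 112 h
clothes dryer: 3.75 kW × 112 h = 420 kWh
slow cooker: Runtime = 2.5 h/day × 7 days = 17.5 h
slow cooker: 0.165 kW × 17.5 h = 2.8875 kWh
Total energy = 440.6975 kWh
Cost = 440.6975 × $0.29 = $127.80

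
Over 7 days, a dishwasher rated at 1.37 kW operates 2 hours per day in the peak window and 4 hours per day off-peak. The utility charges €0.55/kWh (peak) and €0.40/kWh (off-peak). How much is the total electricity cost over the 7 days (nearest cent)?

€25.89

Peak energy = 1.37 kW × 2 h × 7 = 19.18 kWh
Off-peak energy = 1.37 kW × 4 h × 7 = 38.36 kWh
Cost = 19.18 × €0.55 + 38.36 × €0.40 = €10.549 + €15.344 = €25.89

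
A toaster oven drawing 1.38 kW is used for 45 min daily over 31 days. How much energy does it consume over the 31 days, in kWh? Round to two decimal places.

32.09 kWh

Runtime = 45 min × 31 = 1395 min = 23.25 h
Energy = 1.38 kW × 23.25 h = 32.085 kWh ≈ 32.09 kWh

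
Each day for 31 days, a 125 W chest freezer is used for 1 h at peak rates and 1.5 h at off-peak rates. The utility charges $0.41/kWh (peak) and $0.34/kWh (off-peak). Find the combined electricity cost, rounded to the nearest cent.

$3.57

Peak energy = 0.125 kW × 1 h × 31 = 3.875 kWh
Off-peak energy = 0.125 kW × 1.5 h × 31 = 5.8125 kWh
Cost = 3.875 × $0.41 + 5.8125 × $0.34 = $1.58875 + $1.97625 = $3.57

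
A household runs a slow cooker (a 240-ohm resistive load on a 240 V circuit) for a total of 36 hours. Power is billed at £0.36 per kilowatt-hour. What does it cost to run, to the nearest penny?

£3.11

Power = V²/R = 240²/240 = 240 W = 0.24 kW
Energy = 0.24 kW × 36 h = 8.64 kWh
Cost = 8.64 kWh × £0.36/kWh = £3.11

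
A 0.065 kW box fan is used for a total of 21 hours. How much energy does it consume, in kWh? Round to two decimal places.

1.37 kWh

Energy = 0.065 kW × 21 h = 1.365 kWh ≈ 1.37 kWh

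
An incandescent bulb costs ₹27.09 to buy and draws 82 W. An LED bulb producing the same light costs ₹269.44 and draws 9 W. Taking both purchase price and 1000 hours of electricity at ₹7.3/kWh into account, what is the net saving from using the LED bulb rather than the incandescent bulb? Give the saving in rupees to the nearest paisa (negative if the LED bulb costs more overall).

incandescent bulb: ₹27.09 + (82/1000) kW × 1000 h × ₹7.3 = ₹27.09 + ₹598.6 = ₹625.69
LED bulb: ₹269.44 + (9/1000) kW × 1000 h × ₹7.3 = ₹269.44 + ₹65.7 = ₹335.14
Saving = ₹625.69 − ₹335.14 = ₹290.55

₹290.55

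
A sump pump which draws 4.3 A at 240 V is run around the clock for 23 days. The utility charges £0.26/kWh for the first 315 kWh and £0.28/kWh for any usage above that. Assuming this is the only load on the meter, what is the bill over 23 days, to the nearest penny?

£153.21

Power = 4.3 A × 240 V = 1032 W = 1.032 kW
Runtime = 24 h × 23 = 552 h
Energy = 1.032 kW × 552 h = 569.664 kWh
Tier 1 (0–315 kWh): 315 × £0.26 = £81.9
Above 315 kWh: 254.664 × £0.28 = £71.30592
Bill = £153.21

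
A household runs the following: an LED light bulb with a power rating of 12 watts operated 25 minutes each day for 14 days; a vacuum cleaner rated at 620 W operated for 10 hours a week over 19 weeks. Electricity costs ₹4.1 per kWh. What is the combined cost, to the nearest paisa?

LED light bulb: Runtime = 25 min × 14 = 350 min = 5.833333… h
LED light bulb: 0.012 kW × 5.833333… h = 0.07 kWh
vacuum cleaner: Runtime = 10 h/week × 19 weeks = 190 h
vacuum cleaner: 0.62 kW × 190 h = 117.8 kWh
Total energy = 117.87 kWh
Cost = 117.87 × ₹4.1 = ₹483.27

₹483.27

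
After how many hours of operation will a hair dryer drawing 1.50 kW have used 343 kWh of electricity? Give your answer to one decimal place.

Hours = 343 kWh ÷ 1.5 kW = 228.7 h

228.7 h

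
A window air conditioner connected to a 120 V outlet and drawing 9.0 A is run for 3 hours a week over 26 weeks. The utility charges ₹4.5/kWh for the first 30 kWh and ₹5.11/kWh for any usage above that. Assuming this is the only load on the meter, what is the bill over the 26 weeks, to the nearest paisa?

Power = 9.0 A × 120 V = 1080 W = 1.08 kW
Runtime = 3 h/week × 26 weeks = 78 h
Energy = 1.08 kW × 78 h = 84.24 kWh
Tier 1 (0–30 kWh): 30 × ₹4.5 = ₹135
Above 30 kWh: 54.24 × ₹5.11 = ₹277.1664
Bill = ₹412.17

₹412.17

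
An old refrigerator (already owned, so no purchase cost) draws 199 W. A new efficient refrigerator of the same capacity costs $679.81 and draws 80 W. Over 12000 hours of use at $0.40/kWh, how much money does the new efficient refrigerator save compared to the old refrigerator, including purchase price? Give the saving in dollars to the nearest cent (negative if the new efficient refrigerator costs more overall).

old refrigerator: $0.00 + (199/1000) kW × 12000 h × $0.40 = $0.00 + $955.2 = $955.2
new efficient refrigerator: $679.81 + (80/1000) kW × 12000 h × $0.40 = $679.81 + $384 = $1063.81
Saving = $955.2 − $1063.81 = −$108.61

-$108.61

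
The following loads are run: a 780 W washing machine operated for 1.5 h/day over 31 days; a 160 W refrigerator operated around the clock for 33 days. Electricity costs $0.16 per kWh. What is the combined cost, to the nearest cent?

$26.08

washing machine: Runtime = 1.5 h/day × 31 days = 46.5 h
washing machine: 0.78 kW × 46.5 h = 36.27 kWh
refrigerator: Runtime = 24 h × 33 = 792 h
refrigerator: 0.16 kW × 792 h = 126.72 kWh
Total energy = 162.99 kWh
Cost = 162.99 × $0.16 = $26.08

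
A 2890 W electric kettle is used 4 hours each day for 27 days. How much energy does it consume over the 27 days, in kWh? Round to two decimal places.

Runtime = 4 h/day × 27 days = 108 h
Energy = 2.89 kW × 108 h = 312.12 kWh

312.12 kWh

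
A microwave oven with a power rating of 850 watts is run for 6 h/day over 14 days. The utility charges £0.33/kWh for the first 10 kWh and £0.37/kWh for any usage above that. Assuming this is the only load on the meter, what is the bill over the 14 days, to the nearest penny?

£26.02

Runtime = 6 h/day × 14 days = 84 h
Energy = 0.85 kW × 84 h = 71.4 kWh
Tier 1 (0–10 kWh): 10 × £0.33 = £3.3
Above 10 kWh: 61.4 × £0.37 = £22.718
Bill = £26.02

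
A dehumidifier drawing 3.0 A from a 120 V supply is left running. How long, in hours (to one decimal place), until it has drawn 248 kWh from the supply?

688.9 h

Power = 3.0 A × 120 V = 360 W = 0.36 kW
Hours = 248 kWh ÷ 0.36 kW = 688.9 h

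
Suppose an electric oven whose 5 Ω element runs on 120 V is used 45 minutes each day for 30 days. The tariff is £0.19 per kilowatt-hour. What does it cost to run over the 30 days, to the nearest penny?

Power = V²/R = 120²/5 = 2880 W = 2.88 kW
Runtime = 45 min × 30 = 1350 min = 22.5 h
Energy = 2.88 kW × 22.5 h = 64.8 kWh
Cost = 64.8 kWh × £0.19/kWh = £12.31

£12.31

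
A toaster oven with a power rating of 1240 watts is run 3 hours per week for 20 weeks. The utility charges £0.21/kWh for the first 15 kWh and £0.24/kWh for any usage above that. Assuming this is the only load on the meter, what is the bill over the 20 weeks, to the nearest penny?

£17.41

Runtime = 3 h/week × 20 weeks = 60 h
Energy = 1.24 kW × 60 h = 74.4 kWh
Tier 1 (0–15 kWh): 15 × £0.21 = £3.15
Above 15 kWh: 59.4 × £0.24 = £14.256
Bill = £17.41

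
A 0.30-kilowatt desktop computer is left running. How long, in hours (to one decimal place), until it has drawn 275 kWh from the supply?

916.7 h

Hours = 275 kWh ÷ 0.3 kW = 916.7 h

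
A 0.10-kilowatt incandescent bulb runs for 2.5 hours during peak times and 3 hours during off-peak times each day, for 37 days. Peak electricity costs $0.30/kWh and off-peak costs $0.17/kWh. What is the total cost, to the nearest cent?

$4.66

Peak energy = 0.1 kW × 2.5 h × 37 = 9.25 kWh
Off-peak energy = 0.1 kW × 3 h × 37 = 11.1 kWh
Cost = 9.25 × $0.30 + 11.1 × $0.17 = $2.775 + $1.887 = $4.66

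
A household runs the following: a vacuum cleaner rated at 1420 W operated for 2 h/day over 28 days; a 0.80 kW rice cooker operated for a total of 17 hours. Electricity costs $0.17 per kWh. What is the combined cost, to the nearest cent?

$15.83

vacuum cleaner: Runtime = 2 h/day × 28 days = 56 h
vacuum cleaner: 1.42 kW × 56 h = 79.52 kWh
rice cooker: 0.8 kW × 17 h = 13.6 kWh
Total energy = 93.12 kWh
Cost = 93.12 × $0.17 = $15.83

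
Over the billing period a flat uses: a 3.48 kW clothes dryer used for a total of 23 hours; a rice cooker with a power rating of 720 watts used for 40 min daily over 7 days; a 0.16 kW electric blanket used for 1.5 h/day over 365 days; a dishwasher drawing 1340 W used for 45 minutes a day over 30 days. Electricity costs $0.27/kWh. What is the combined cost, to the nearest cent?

clothes dryer: 3.48 kW × 23 h = 80.04 kWh
rice cooker: Runtime = 40 min × 7 = 280 min = 4.666666… h
rice cooker: 0.72 kW × 4.666666… h = 3.36 kWh
electric blanket: Runtime = 1.5 h/day × 365 days = 547.5 h
electric blanket: 0.16 kW × 547.5 h = 87.6 kWh
dishwasher: Runtime = 45 min × 30 = 1350 min = 22.5 h
dishwasher: 1.34 kW × 22.5 h = 30.15 kWh
Total energy = 201.15 kWh
Cost = 201.15 × $0.27 = $54.31

$54.31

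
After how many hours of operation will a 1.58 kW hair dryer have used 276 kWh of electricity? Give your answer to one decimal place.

Hours = 276 kWh ÷ 1.58 kW = 174.7 h

174.7 h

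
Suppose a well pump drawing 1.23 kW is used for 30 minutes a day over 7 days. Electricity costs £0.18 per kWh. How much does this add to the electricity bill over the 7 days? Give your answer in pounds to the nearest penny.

£0.77

Runtime = 30 min × 7 = 210 min = 3.5 h
Energy = 1.23 kW × 3.5 h = 4.305 kWh
Cost = 4.305 kWh × £0.18/kWh = £0.77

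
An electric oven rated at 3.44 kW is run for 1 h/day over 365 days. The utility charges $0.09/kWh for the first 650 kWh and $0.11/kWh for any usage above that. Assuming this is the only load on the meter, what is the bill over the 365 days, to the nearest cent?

Runtime = 1 h/day × 365 days = 365 h
Energy = 3.44 kW × 365 h = 1255.6 kWh
Tier 1 (0–650 kWh): 650 × $0.09 = $58.5
Above 650 kWh: 605.6 × $0.11 = $66.616
Bill = $125.12

$125.12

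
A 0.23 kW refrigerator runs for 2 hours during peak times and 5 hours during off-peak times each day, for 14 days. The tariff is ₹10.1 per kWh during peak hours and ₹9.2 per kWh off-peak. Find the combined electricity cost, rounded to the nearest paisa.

Peak energy = 0.23 kW × 2 h × 14 = 6.44 kWh
Off-peak energy = 0.23 kW × 5 h × 14 = 16.1 kWh
Cost = 6.44 × ₹10.1 + 16.1 × ₹9.2 = ₹65.044 + ₹148.12 = ₹213.16

₹213.16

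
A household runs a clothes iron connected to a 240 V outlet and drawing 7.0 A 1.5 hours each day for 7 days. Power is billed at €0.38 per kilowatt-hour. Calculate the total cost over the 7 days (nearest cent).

€6.70

Power = 7.0 A × 240 V = 1680 W = 1.68 kW
Runtime = 1.5 h/day × 7 days = 10.5 h
Energy = 1.68 kW × 10.5 h = 17.64 kWh
Cost = 17.64 kWh × €0.38/kWh = €6.70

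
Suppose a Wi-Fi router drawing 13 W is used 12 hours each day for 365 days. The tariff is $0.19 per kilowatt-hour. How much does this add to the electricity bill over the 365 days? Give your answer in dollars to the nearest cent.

$10.82

Runtime = 12 h/day × 365 days = 4380 h
Energy = 0.013 kW × 4380 h = 56.94 kWh
Cost = 56.94 kWh × $0.19/kWh = $10.82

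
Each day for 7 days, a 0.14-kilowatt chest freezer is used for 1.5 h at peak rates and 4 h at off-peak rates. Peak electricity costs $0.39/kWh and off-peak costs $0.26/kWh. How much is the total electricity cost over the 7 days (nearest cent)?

Peak energy = 0.14 kW × 1.5 h × 7 = 1.47 kWh
Off-peak energy = 0.14 kW × 4 h × 7 = 3.92 kWh
Cost = 1.47 × $0.39 + 3.92 × $0.26 = $0.5733 + $1.0192 = $1.59

$1.59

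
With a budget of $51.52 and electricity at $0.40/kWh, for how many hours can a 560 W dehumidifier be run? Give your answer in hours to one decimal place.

Energy available = $51.52 ÷ $0.40/kWh = 128.8 kWh
Hours = 128.8 kWh ÷ 0.56 kW = 230.0 h

230.0 h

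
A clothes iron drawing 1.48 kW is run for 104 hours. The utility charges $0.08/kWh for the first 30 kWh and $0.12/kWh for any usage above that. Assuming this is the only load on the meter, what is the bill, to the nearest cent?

$17.27

Energy = 1.48 kW × 104 h = 153.92 kWh
Tier 1 (0–30 kWh): 30 × $0.08 = $2.4
Above 30 kWh: 123.92 × $0.12 = $14.8704
Bill = $17.27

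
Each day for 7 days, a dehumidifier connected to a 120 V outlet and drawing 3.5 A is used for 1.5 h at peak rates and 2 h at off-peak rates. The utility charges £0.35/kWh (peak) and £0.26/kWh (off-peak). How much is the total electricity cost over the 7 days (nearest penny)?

£3.07

Power = 3.5 A × 120 V = 420 W = 0.42 kW
Peak energy = 0.42 kW × 1.5 h × 7 = 4.41 kWh
Off-peak energy = 0.42 kW × 2 h × 7 = 5.88 kWh
Cost = 4.41 × £0.35 + 5.88 × £0.26 = £1.5435 + £1.5288 = £3.07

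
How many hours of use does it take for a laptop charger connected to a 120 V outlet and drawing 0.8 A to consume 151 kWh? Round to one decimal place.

1572.9 h

Power = 0.8 A × 120 V = 96 W = 0.096 kW
Hours = 151 kWh ÷ 0.096 kW = 1572.9 h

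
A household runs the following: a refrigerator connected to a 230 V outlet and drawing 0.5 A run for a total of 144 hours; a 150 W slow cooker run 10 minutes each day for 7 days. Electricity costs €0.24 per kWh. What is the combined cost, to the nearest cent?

€4.02

refrigerator: Power = 0.5 A × 230 V = 115 W = 0.115 kW
refrigerator: 0.115 kW × 144 h = 16.56 kWh
slow cooker: Runtime = 10 min × 7 = 70 min = 1.166666… h
slow cooker: 0.15 kW × 1.166666… h = 0.175 kWh
Total energy = 16.735 kWh
Cost = 16.735 × €0.24 = €4.02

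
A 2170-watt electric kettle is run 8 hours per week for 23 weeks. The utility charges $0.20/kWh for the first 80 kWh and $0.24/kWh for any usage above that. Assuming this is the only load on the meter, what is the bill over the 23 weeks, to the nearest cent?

$92.63

Runtime = 8 h/week × 23 weeks = 184 h
Energy = 2.17 kW × 184 h = 399.28 kWh
Tier 1 (0–80 kWh): 80 × $0.20 = $16
Above 80 kWh: 319.28 × $0.24 = $76.6272
Bill = $92.63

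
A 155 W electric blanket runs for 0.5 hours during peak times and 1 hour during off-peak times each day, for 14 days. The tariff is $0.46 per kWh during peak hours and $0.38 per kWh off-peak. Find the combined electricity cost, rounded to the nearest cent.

$1.32

Peak energy = 0.155 kW × 0.5 h × 14 = 1.085 kWh
Off-peak energy = 0.155 kW × 1 h × 14 = 2.17 kWh
Cost = 1.085 × $0.46 + 2.17 × $0.38 = $0.4991 + $0.8246 = $1.32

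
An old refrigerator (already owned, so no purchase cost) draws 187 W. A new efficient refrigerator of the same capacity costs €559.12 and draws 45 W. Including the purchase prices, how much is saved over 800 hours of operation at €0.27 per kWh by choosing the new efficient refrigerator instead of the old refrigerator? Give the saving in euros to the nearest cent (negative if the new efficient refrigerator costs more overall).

-€528.45

old refrigerator: €0.00 + (187/1000) kW × 800 h × €0.27 = €0.00 + €40.392 = €40.392
new efficient refrigerator: €559.12 + (45/1000) kW × 800 h × €0.27 = €559.12 + €9.72 = €568.84
Saving = €40.392 − €568.84 = −€528.448 → -€528.45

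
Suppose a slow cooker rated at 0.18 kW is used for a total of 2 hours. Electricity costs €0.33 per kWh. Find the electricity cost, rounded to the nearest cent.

€0.12

Energy = 0.18 kW × 2 h = 0.36 kWh
Cost = 0.36 kWh × €0.33/kWh = €0.12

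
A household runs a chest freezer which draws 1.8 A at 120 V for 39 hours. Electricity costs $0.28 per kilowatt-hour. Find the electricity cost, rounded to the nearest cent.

$2.36

Power = 1.8 A × 120 V = 216 W = 0.216 kW
Energy = 0.216 kW × 39 h = 8.424 kWh
Cost = 8.424 kWh × $0.28/kWh = $2.36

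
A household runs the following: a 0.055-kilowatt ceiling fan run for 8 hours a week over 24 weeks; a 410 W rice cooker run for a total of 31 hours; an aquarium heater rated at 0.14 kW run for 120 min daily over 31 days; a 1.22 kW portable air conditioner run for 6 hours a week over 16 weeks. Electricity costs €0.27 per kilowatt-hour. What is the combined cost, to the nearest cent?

€40.25

ceiling fan: Runtime = 8 h/week × 24 weeks = 192 h
ceiling fan: 0.055 kW × 192 h = 10.56 kWh
rice cooker: 0.41 kW × 31 h = 12.71 kWh
aquarium heater: Runtime = 120 min × 31 = 3720 min = 62 h
aquarium heater: 0.14 kW × 62 h = 8.68 kWh
portable air conditioner: Runtime = 6 h/week × 16 weeks = 96 h
portable air conditioner: 1.22 kW × 96 h = 117.12 kWh
Total energy = 149.07 kWh
Cost = 149.07 × €0.27 = €40.25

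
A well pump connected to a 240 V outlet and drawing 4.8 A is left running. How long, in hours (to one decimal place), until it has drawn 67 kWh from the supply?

58.2 h

Power = 4.8 A × 240 V = 1152 W = 1.152 kW
Hours = 67 kWh ÷ 1.152 kW = 58.2 h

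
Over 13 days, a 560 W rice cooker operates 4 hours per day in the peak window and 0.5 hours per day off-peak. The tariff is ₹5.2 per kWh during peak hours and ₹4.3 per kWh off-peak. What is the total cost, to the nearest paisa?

Peak energy = 0.56 kW × 4 h × 13 = 29.12 kWh
Off-peak energy = 0.56 kW × 0.5 h × 13 = 3.64 kWh
Cost = 29.12 × ₹5.2 + 3.64 × ₹4.3 = ₹151.424 + ₹15.652 = ₹167.08

₹167.08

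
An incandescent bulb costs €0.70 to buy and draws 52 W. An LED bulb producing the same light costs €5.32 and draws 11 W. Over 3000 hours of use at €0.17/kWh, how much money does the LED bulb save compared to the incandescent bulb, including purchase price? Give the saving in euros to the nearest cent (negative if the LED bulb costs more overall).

incandescent bulb: €0.70 + (52/1000) kW × 3000 h × €0.17 = €0.70 + €26.52 = €27.22
LED bulb: €5.32 + (11/1000) kW × 3000 h × €0.17 = €5.32 + €5.61 = €10.93
Saving = €27.22 − €10.93 = €16.29

€16.29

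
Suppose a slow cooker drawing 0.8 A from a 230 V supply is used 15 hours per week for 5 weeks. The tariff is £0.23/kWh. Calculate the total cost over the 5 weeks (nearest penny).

Power = 0.8 A × 230 V = 184 W = 0.184 kW
Runtime = 15 h/week × 5 weeks = 75 h
Energy = 0.184 kW × 75 h = 13.8 kWh
Cost = 13.8 kWh × £0.23/kWh = £3.17

£3.17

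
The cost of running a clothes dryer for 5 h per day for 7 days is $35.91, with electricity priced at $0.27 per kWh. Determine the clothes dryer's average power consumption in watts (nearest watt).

Energy = $35.91 ÷ $0.27/kWh = 133 kWh
Runtime = 5 h/day × 7 days = 35 h
Power = 133 kWh ÷ 35 h = 3.8 kW = 3800 W

3800 W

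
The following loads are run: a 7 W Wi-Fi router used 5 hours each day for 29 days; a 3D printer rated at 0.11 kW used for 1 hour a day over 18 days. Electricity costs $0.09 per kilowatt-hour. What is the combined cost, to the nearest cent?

$0.27

Wi-Fi router: Runtime = 5 h/day × 29 days = 145 h
Wi-Fi router: 0.007 kW × 145 h = 1.015 kWh
3D printer: Runtime = 1 h/day × 18 days = 18 h
3D printer: 0.11 kW × 18 h = 1.98 kWh
Total energy = 2.995 kWh
Cost = 2.995 × $0.09 = $0.27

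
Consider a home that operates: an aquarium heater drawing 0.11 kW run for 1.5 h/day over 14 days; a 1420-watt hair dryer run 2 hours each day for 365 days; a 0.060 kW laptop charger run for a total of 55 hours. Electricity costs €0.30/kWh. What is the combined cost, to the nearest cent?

€312.66

aquarium heater: Runtime = 1.5 h/day × 14 days = 21 h
aquarium heater: 0.11 kW × 21 h = 2.31 kWh
hair dryer: Runtime = 2 h/day × 365 days = 730 h
hair dryer: 1.42 kW × 730 h = 1036.6 kWh
laptop charger: 0.06 kW × 55 h = 3.3 kWh
Total energy = 1042.21 kWh
Cost = 1042.21 × €0.30 = €312.66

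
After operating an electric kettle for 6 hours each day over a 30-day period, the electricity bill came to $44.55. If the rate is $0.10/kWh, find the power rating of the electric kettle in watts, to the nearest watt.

Energy = $44.55 ÷ $0.10/kWh = 445.5 kWh
Runtime = 6 h/day × 30 days = 180 h
Power = 445.5 kWh ÷ 180 h = 2.475 kW = 2475 W

2475 W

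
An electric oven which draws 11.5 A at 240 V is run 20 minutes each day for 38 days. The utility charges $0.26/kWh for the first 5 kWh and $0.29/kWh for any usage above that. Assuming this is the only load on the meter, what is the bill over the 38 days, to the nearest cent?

$9.99

Power = 11.5 A × 240 V = 2760 W = 2.76 kW
Runtime = 20 min × 38 = 760 min = 12.666666… h
Energy = 2.76 kW × 12.666666… h = 34.96 kWh
Tier 1 (0–5 kWh): 5 × $0.26 = $1.3
Above 5 kWh: 29.96 × $0.29 = $8.6884
Bill = $9.99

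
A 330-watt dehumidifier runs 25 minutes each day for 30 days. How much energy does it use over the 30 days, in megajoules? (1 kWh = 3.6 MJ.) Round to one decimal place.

Runtime = 25 min × 30 = 750 min = 12.5 h
Energy = 0.33 kW × 12.5 h = 4.125 kWh
= 4.125 × 3.6 MJ = 14.9 MJ

14.9 MJ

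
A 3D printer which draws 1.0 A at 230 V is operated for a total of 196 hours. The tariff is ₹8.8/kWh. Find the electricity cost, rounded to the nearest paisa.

Power = 1.0 A × 230 V = 230 W = 0.23 kW
Energy = 0.23 kW × 196 h = 45.08 kWh
Cost = 45.08 kWh × ₹8.8/kWh = ₹396.70

₹396.70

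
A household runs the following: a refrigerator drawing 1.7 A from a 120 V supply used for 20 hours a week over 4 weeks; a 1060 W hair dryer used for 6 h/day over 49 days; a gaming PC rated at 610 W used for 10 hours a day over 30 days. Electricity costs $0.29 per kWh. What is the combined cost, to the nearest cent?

$148.18

refrigerator: Power = 1.7 A × 120 V = 204 W = 0.204 kW
refrigerator: Runtime = 20 h/week × 4 weeks = 80 h
refrigerator: 0.204 kW × 80 h = 16.32 kWh
hair dryer: Runtime = 6 h/day × 49 days = 294 h
hair dryer: 1.06 kW × 294 h = 311.64 kWh
gaming PC: Runtime = 10 h/day × 30 days = 300 h
gaming PC: 0.61 kW × 300 h = 183 kWh
Total energy = 510.96 kWh
Cost = 510.96 × $0.29 = $148.18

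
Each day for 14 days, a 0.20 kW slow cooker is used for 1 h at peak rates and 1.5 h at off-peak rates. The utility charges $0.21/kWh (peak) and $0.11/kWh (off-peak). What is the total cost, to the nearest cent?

Peak energy = 0.2 kW × 1 h × 14 = 2.8 kWh
Off-peak energy = 0.2 kW × 1.5 h × 14 = 4.2 kWh
Cost = 2.8 × $0.21 + 4.2 × $0.11 = $0.588 + $0.462 = $1.05

$1.05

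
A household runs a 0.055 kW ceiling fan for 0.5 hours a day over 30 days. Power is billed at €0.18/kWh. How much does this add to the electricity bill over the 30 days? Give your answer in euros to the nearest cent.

Runtime = 0.5 h/day × 30 days = 15 h
Energy = 0.055 kW × 15 h = 0.825 kWh
Cost = 0.825 kWh × €0.18/kWh = €0.15

€0.15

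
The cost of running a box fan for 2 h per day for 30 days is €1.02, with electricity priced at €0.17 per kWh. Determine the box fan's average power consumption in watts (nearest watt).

Energy = €1.02 ÷ €0.17/kWh = 6 kWh
Runtime = 2 h/day × 30 days = 60 h
Power = 6 kWh ÷ 60 h = 0.1 kW = 100 W

100 W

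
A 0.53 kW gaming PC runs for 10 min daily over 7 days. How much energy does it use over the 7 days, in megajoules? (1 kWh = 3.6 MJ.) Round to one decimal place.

2.2 MJ

Runtime = 10 min × 7 = 70 min = 1.166666… h
Energy = 0.53 kW × 1.166666… h = 0.618333… kWh
= 0.618333… × 3.6 MJ = 2.2 MJ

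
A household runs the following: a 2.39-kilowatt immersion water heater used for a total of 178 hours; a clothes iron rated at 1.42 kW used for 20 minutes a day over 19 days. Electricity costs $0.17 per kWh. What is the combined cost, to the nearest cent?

immersion water heater: 2.39 kW × 178 h = 425.42 kWh
clothes iron: Runtime = 20 min × 19 = 380 min = 6.333333… h
clothes iron: 1.42 kW × 6.333333… h = 8.993333… kWh
Total energy = 434.413333… kWh
Cost = 434.413333… × $0.17 = $73.85

$73.85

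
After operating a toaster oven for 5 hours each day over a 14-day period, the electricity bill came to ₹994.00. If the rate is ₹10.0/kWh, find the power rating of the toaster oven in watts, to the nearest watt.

Energy = ₹994.00 ÷ ₹10.0/kWh = 99.4 kWh
Runtime = 5 h/day × 14 days = 70 h
Power = 99.4 kWh ÷ 70 h = 1.42 kW = 1420 W

1420 W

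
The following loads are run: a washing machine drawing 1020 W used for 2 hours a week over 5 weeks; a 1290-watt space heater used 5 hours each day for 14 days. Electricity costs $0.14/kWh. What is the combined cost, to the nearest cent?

washing machine: Runtime = 2 h/week × 5 weeks = 10 h
washing machine: 1.02 kW × 10 h = 10.2 kWh
space heater: Runtime = 5 h/day × 14 days = 70 h
space heater: 1.29 kW × 70 h = 90.3 kWh
Total energy = 100.5 kWh
Cost = 100.5 × $0.14 = $14.07

$14.07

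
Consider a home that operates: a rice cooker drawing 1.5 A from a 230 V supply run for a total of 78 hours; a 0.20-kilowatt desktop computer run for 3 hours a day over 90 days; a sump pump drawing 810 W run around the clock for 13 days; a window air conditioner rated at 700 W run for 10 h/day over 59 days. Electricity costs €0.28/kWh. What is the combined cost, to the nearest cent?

€209.06

rice cooker: Power = 1.5 A × 230 V = 345 W = 0.345 kW
rice cooker: 0.345 kW × 78 h = 26.91 kWh
desktop computer: Runtime = 3 h/day × 90 days = 270 h
desktop computer: 0.2 kW × 270 h = 54 kWh
sump pump: Runtime = 24 h × 13 = 312 h
sump pump: 0.81 kW × 312 h = 252.72 kWh
window air conditioner: Runtime = 10 h/day × 59 days = 590 h
window air conditioner: 0.7 kW × 590 h = 413 kWh
Total energy = 746.63 kWh
Cost = 746.63 × €0.28 = €209.06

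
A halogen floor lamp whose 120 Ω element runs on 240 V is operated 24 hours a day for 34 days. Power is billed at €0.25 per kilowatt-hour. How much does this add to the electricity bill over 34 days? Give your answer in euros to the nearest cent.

Power = V²/R = 240²/120 = 480 W = 0.48 kW
Runtime = 24 h × 34 = 816 h
Energy = 0.48 kW × 816 h = 391.68 kWh
Cost = 391.68 kWh × €0.25/kWh = €97.92

€97.92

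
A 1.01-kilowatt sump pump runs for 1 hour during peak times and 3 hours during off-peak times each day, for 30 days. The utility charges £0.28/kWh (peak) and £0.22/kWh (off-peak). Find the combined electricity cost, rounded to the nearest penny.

Peak energy = 1.01 kW × 1 h × 30 = 30.3 kWh
Off-peak energy = 1.01 kW × 3 h × 30 = 90.9 kWh
Cost = 30.3 × £0.28 + 90.9 × £0.22 = £8.484 + £19.998 = £28.48

£28.48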